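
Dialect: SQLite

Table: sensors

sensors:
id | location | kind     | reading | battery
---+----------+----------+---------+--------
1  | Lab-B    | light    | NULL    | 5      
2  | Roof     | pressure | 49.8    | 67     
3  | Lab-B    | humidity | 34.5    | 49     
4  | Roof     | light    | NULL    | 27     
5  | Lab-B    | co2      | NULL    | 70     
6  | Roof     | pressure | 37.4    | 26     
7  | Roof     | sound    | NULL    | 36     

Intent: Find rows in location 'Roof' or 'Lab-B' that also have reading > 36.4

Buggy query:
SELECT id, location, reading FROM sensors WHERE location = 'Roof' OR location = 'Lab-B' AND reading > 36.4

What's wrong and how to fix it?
Bug: Without parentheses, AND is evaluated before OR, so the reading filter only applies to the 'Lab-B' branch

Fix: Add parentheses around the OR so the AND applies to both alternatives

Corrected query:
SELECT id, location, reading FROM sensors WHERE (location = 'Roof' OR location = 'Lab-B') AND reading > 36.4

Result:
id | location | reading
---+----------+--------
2  | Roof     | 49.8   
6  | Roof     | 37.4   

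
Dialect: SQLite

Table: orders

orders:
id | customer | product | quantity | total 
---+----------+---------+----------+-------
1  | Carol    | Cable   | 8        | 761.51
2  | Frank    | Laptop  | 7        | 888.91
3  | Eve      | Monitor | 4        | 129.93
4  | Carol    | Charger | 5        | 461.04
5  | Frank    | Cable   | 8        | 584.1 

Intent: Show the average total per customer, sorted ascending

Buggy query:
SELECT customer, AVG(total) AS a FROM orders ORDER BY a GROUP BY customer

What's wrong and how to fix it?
Bug: GROUP BY must precede ORDER BY

Fix: Reorder: SELECT … FROM … GROUP BY … ORDER BY …

Corrected query:
SELECT customer, AVG(total) AS a FROM orders GROUP BY customer ORDER BY a

Result:
customer | a      
---------+--------
Eve      | 129.93 
Carol    | 611.275
Frank    | 736.505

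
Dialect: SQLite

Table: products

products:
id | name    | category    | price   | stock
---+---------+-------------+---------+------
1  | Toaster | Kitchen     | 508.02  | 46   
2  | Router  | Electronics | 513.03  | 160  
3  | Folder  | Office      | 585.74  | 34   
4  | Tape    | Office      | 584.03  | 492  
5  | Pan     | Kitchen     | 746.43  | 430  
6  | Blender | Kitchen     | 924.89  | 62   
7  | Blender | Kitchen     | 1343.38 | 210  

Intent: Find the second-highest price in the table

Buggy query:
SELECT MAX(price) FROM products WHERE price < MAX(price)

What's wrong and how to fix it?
Bug: The inner MAX is an aggregate inside WHERE, which is not allowed

Fix: Put the inner MAX in a scalar subquery

Corrected query:
SELECT MAX(price) FROM products WHERE price < (SELECT MAX(price) FROM products)

Result:
MAX(price)
----------
924.89    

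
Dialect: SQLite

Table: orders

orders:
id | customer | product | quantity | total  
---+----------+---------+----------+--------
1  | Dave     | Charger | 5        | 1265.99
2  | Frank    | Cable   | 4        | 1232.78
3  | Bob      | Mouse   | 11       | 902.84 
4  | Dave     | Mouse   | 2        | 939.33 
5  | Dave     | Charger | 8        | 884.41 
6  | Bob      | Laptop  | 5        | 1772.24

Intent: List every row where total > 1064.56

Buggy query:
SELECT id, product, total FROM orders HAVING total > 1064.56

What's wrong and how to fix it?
Bug: HAVING filters the output of aggregation, but this query has no GROUP BY and no aggregate functions, so SQLite rejects it (HAVING clause on a non-aggregate query); the condition here is per row

Fix: Use WHERE for row-level filtering

Corrected query:
SELECT id, product, total FROM orders WHERE total > 1064.56

Result:
id | product | total  
---+---------+--------
1  | Charger | 1265.99
2  | Cable   | 1232.78
6  | Laptop  | 1772.24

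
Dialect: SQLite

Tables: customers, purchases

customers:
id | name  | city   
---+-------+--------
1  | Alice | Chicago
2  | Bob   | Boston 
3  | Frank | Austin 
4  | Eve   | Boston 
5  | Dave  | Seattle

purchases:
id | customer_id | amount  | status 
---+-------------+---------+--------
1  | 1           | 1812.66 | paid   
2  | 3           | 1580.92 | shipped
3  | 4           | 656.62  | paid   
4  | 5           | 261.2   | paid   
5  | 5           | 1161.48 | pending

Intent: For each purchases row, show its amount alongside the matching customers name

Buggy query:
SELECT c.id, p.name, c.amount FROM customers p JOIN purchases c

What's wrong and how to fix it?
Bug: JOIN with no ON clause produces a cartesian product; every purchases row pairs with every customers row

Fix: Specify the join condition linking the foreign key to the parent id

Corrected query:
SELECT c.id, p.name, c.amount FROM customers p JOIN purchases c ON c.customer_id = p.id

Result:
id | name  | amount 
---+-------+--------
1  | Alice | 1812.66
2  | Frank | 1580.92
3  | Eve   | 656.62 
4  | Dave  | 261.2  
5  | Dave  | 1161.48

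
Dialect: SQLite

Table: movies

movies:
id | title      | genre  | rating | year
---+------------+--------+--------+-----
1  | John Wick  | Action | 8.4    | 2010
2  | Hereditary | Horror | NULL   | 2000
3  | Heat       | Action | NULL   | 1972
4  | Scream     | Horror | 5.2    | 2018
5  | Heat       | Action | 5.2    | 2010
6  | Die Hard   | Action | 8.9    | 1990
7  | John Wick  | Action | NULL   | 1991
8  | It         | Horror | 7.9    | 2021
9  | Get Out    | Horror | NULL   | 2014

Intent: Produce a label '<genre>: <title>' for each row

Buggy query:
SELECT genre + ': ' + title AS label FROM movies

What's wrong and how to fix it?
Bug: '+' is numeric addition; on text columns SQLite converts them to 0 instead of concatenating

Fix: Use the || operator for string concatenation

Corrected query:
SELECT genre || ': ' || title AS label FROM movies

Result:
label             
------------------
Action: John Wick 
Horror: Hereditary
Action: Heat      
Horror: Scream    
Action: Heat      
Action: Die Hard  
Action: John Wick 
Horror: It        
Horror: Get Out   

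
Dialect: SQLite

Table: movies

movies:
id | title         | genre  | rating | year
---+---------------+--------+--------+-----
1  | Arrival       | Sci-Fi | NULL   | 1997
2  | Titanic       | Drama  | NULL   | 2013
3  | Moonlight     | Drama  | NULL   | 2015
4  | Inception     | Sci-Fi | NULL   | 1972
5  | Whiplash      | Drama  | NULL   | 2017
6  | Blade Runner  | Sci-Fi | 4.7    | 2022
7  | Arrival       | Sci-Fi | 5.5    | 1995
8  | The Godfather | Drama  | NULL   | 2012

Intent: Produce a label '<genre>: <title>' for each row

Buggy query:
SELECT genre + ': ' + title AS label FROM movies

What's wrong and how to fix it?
Bug: '+' is numeric addition; on text columns SQLite converts them to 0 instead of concatenating

Fix: Use the || operator for string concatenation

Corrected query:
SELECT genre || ': ' || title AS label FROM movies

Result:
label               
--------------------
Sci-Fi: Arrival     
Drama: Titanic      
Drama: Moonlight    
Sci-Fi: Inception   
Drama: Whiplash     
Sci-Fi: Blade Runner
Sci-Fi: Arrival     
Drama: The Godfather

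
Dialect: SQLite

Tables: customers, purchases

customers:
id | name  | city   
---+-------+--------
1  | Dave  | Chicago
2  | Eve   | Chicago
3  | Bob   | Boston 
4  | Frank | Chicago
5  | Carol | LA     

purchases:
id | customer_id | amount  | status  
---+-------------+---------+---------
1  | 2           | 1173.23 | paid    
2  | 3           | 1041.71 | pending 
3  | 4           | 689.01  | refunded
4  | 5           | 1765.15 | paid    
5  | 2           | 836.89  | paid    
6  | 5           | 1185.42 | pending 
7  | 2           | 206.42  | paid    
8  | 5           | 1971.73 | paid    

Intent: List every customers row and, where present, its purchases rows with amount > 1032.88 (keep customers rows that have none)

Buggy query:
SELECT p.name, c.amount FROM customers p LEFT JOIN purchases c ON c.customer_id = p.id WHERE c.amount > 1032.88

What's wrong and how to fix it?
Bug: A WHERE condition on the right-hand table after LEFT JOIN drops unmatched parents

Fix: Put 'c.amount > 1032.88' in the JOIN's ON clause instead of WHERE

Corrected query:
SELECT p.name, c.amount FROM customers p LEFT JOIN purchases c ON c.customer_id = p.id AND c.amount > 1032.88

Result:
name  | amount 
------+--------
Dave  | NULL   
Eve   | 1173.23
Bob   | 1041.71
Frank | NULL   
Carol | 1185.42
Carol | 1765.15
Carol | 1971.73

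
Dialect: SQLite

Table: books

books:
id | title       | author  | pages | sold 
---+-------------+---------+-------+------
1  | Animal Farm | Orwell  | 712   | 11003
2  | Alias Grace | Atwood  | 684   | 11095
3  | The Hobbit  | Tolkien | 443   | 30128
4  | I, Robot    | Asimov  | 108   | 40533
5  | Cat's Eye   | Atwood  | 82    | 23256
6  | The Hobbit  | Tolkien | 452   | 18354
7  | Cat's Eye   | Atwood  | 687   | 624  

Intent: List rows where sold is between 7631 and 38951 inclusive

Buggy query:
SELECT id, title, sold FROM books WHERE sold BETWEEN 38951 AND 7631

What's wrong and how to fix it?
Bug: BETWEEN expects the lower bound first; with 38951 AND 7631 the range is empty

Fix: Write BETWEEN 7631 AND 38951

Corrected query:
SELECT id, title, sold FROM books WHERE sold BETWEEN 7631 AND 38951

Result:
id | title       | sold 
---+-------------+------
1  | Animal Farm | 11003
2  | Alias Grace | 11095
3  | The Hobbit  | 30128
5  | Cat's Eye   | 23256
6  | The Hobbit  | 18354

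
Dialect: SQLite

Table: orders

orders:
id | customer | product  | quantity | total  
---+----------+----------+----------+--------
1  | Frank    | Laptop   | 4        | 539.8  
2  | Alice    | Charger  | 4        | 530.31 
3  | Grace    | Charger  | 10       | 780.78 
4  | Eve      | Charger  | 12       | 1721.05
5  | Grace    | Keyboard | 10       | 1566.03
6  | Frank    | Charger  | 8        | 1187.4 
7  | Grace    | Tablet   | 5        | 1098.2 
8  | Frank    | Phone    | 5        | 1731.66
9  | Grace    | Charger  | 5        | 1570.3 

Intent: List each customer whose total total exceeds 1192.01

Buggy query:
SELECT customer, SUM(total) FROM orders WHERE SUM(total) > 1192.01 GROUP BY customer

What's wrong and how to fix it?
Bug: Aggregate functions cannot appear in a WHERE clause

Fix: Move the aggregate condition to a HAVING clause

Corrected query:
SELECT customer, SUM(total) FROM orders GROUP BY customer HAVING SUM(total) > 1192.01

Result:
customer | SUM(total)
---------+-----------
Eve      | 1721.05   
Frank    | 3458.86   
Grace    | 5015.31   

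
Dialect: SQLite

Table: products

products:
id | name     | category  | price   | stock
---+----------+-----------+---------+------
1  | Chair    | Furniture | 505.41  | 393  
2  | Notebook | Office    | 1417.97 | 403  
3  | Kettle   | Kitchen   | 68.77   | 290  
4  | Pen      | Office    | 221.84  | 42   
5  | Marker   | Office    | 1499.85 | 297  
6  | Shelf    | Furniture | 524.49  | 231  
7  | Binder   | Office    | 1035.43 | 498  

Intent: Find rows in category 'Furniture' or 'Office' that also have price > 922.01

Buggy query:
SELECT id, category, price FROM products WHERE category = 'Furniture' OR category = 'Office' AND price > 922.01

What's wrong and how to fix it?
Bug: Without parentheses, AND is evaluated before OR, so the price filter only applies to the 'Office' branch

Fix: Add parentheses around the OR so the AND applies to both alternatives

Corrected query:
SELECT id, category, price FROM products WHERE (category = 'Furniture' OR category = 'Office') AND price > 922.01

Result:
id | category | price  
---+----------+--------
2  | Office   | 1417.97
5  | Office   | 1499.85
7  | Office   | 1035.43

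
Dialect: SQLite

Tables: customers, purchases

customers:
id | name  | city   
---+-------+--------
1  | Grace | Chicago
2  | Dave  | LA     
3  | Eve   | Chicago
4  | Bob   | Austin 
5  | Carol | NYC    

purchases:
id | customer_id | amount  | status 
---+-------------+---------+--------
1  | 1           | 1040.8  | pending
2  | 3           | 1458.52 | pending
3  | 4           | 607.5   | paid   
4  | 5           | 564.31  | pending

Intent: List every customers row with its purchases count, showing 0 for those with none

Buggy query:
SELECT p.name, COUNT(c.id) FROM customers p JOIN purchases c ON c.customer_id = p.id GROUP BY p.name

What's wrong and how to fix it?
Bug: An inner join excludes parents with zero children

Fix: Switch to LEFT JOIN to retain unmatched parent rows

Corrected query:
SELECT p.name, COUNT(c.id) FROM customers p LEFT JOIN purchases c ON c.customer_id = p.id GROUP BY p.name

Result:
name  | COUNT(c.id)
------+------------
Bob   | 1          
Carol | 1          
Dave  | 0          
Eve   | 1          
Grace | 1          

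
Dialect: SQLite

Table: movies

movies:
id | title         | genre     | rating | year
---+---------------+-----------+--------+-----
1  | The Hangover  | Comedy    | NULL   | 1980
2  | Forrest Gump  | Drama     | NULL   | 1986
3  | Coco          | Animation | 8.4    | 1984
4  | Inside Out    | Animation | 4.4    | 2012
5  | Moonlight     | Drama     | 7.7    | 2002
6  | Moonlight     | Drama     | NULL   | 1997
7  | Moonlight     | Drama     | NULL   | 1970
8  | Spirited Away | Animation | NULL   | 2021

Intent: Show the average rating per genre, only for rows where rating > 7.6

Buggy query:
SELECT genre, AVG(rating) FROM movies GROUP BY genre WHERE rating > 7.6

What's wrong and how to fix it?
Bug: WHERE cannot follow GROUP BY

Fix: Place WHERE between FROM and GROUP BY

Corrected query:
SELECT genre, AVG(rating) FROM movies WHERE rating > 7.6 GROUP BY genre

Result:
genre     | AVG(rating)
----------+------------
Animation | 8.4        
Drama     | 7.7        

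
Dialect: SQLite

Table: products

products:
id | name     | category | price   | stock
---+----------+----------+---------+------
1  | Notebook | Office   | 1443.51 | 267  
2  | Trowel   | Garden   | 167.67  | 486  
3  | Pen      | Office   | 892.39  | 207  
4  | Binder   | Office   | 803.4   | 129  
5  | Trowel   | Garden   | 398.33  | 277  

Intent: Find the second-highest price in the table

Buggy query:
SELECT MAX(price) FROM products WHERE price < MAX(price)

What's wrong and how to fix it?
Bug: MAX(price) on the right of the comparison is an aggregate-in-WHERE error

Fix: Compute the overall MAX in a subquery, then take MAX of rows below it

Corrected query:
SELECT MAX(price) FROM products WHERE price < (SELECT MAX(price) FROM products)

Result:
MAX(price)
----------
892.39    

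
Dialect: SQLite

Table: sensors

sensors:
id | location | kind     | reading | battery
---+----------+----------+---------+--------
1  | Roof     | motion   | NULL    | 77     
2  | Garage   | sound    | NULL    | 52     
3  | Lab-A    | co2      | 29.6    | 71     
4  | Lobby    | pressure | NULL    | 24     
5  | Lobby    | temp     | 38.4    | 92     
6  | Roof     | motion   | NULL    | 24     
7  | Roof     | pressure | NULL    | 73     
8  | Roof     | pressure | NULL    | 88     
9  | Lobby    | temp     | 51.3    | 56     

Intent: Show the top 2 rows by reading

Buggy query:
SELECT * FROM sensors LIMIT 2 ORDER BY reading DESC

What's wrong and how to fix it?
Bug: LIMIT must come after ORDER BY

Fix: Swap the clauses: ORDER BY first, then LIMIT

Corrected query:
SELECT * FROM sensors ORDER BY reading DESC LIMIT 2

Result:
id | location | kind | reading | battery
---+----------+------+---------+--------
9  | Lobby    | temp | 51.3    | 56     
5  | Lobby    | temp | 38.4    | 92     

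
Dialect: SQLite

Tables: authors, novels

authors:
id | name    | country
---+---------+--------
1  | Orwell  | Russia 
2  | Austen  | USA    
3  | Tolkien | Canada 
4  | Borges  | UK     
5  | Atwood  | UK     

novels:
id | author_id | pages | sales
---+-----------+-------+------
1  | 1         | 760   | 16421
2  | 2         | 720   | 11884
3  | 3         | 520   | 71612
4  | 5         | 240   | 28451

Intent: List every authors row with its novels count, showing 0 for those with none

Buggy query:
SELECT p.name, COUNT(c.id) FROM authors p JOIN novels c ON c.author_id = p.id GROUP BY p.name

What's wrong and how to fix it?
Bug: An inner join excludes parents with zero children

Fix: Switch to LEFT JOIN to retain unmatched parent rows

Corrected query:
SELECT p.name, COUNT(c.id) FROM authors p LEFT JOIN novels c ON c.author_id = p.id GROUP BY p.name

Result:
name    | COUNT(c.id)
--------+------------
Atwood  | 1          
Austen  | 1          
Borges  | 0          
Orwell  | 1          
Tolkien | 1          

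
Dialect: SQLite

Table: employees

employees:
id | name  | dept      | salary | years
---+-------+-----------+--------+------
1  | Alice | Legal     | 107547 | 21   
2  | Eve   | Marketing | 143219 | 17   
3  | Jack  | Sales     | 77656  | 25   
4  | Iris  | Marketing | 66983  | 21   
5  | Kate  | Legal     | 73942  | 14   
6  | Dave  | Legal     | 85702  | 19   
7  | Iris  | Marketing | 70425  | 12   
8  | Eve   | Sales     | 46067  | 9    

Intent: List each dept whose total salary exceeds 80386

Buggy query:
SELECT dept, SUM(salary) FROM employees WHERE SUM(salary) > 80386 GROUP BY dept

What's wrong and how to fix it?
Bug: SUM(salary) is an aggregate, but WHERE filters rows before aggregation

Fix: Move the aggregate condition to a HAVING clause

Corrected query:
SELECT dept, SUM(salary) FROM employees GROUP BY dept HAVING SUM(salary) > 80386

Result:
dept      | SUM(salary)
----------+------------
Legal     | 267191     
Marketing | 280627     
Sales     | 123723     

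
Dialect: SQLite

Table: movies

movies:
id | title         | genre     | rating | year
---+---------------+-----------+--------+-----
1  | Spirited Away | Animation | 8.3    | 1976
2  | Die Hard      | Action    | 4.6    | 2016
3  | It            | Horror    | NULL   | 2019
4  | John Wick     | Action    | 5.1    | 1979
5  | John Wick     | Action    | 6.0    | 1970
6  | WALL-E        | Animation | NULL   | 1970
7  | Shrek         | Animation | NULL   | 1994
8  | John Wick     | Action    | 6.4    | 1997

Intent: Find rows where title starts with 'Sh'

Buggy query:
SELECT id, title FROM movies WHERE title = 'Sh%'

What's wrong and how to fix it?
Bug: '=' compares the literal string including the % character; pattern matching needs LIKE

Fix: Use LIKE for wildcard pattern matching

Corrected query:
SELECT id, title FROM movies WHERE title LIKE 'Sh%'

Result:
id | title
---+------
7  | Shrek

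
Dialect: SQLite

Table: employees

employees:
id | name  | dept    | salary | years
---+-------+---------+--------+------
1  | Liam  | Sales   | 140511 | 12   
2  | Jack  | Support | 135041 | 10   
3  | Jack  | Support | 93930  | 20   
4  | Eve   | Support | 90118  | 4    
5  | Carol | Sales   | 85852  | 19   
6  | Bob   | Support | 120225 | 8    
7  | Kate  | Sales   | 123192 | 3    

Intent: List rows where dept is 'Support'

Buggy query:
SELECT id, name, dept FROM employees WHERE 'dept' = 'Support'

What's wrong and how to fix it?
Bug: 'dept' in single quotes is a string literal, not the column; the comparison is literal-vs-literal and never true

Fix: Remove the quotes around the column name (or use double quotes for an identifier)

Corrected query:
SELECT id, name, dept FROM employees WHERE dept = 'Support'

Result:
id | name | dept   
---+------+--------
2  | Jack | Support
3  | Jack | Support
4  | Eve  | Support
6  | Bob  | Support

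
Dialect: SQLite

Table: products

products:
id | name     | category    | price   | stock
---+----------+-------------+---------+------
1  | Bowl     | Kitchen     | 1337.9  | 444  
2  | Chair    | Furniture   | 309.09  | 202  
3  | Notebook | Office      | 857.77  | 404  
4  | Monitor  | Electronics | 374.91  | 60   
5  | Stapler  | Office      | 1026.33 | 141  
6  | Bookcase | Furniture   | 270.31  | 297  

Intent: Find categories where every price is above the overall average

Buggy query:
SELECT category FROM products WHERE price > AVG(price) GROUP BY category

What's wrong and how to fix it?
Bug: AVG() is an aggregate; it can't sit directly in WHERE

Fix: Use a subquery for AVG and a HAVING MIN(...) filter so the condition holds for every row in the group

Corrected query:
SELECT category FROM products GROUP BY category HAVING MIN(price) > (SELECT AVG(price) FROM products)

Result:
category
--------
Kitchen 
Office  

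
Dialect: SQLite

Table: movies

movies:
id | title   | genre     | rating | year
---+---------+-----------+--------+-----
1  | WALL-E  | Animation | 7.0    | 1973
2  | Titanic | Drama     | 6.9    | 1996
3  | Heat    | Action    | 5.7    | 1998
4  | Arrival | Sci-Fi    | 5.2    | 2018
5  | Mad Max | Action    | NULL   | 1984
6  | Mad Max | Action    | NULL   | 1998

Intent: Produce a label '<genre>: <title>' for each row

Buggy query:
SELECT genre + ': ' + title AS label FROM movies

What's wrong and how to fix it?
Bug: SQLite uses || for string concatenation; + coerces text to numbers (yielding 0)

Fix: Replace + with || to concatenate text

Corrected query:
SELECT genre || ': ' || title AS label FROM movies

Result:
label            
-----------------
Animation: WALL-E
Drama: Titanic   
Action: Heat     
Sci-Fi: Arrival  
Action: Mad Max  
Action: Mad Max  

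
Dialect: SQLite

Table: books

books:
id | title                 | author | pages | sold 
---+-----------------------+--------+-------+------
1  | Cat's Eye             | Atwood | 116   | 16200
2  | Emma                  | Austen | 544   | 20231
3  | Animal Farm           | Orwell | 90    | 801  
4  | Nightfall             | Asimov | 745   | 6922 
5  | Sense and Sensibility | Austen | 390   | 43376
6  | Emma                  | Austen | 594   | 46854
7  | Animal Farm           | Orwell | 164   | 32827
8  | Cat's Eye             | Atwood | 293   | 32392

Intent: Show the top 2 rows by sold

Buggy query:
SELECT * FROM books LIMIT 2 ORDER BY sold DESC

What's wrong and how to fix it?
Bug: ORDER BY cannot follow LIMIT; LIMIT is the final clause

Fix: Swap the clauses: ORDER BY first, then LIMIT

Corrected query:
SELECT * FROM books ORDER BY sold DESC LIMIT 2

Result:
id | title                 | author | pages | sold 
---+-----------------------+--------+-------+------
6  | Emma                  | Austen | 594   | 46854
5  | Sense and Sensibility | Austen | 390   | 43376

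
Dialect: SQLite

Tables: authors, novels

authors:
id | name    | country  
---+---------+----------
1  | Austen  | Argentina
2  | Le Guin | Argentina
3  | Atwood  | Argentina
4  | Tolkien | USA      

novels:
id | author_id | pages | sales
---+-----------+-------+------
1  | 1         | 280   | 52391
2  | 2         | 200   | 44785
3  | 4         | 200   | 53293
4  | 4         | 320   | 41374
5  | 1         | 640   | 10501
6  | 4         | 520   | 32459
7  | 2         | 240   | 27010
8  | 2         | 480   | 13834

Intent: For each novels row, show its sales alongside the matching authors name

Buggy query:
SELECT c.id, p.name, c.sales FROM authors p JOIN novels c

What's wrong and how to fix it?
Bug: Missing join condition: each novels row is matched to all authors rows instead of just its own

Fix: Specify the join condition linking the foreign key to the parent id

Corrected query:
SELECT c.id, p.name, c.sales FROM authors p JOIN novels c ON c.author_id = p.id

Result:
id | name    | sales
---+---------+------
1  | Austen  | 52391
2  | Le Guin | 44785
3  | Tolkien | 53293
4  | Tolkien | 41374
5  | Austen  | 10501
6  | Tolkien | 32459
7  | Le Guin | 27010
8  | Le Guin | 13834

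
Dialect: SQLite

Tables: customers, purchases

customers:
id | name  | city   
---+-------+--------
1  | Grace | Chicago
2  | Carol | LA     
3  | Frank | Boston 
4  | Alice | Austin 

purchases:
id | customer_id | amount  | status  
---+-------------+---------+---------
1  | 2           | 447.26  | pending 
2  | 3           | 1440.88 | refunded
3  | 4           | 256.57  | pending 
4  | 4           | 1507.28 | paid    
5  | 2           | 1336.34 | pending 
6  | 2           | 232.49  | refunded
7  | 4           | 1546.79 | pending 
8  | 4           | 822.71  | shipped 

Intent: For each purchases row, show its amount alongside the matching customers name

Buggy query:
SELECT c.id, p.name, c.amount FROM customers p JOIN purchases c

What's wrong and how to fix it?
Bug: Missing join condition: each purchases row is matched to all customers rows instead of just its own

Fix: Specify the join condition linking the foreign key to the parent id

Corrected query:
SELECT c.id, p.name, c.amount FROM customers p JOIN purchases c ON c.customer_id = p.id

Result:
id | name  | amount 
---+-------+--------
1  | Carol | 447.26 
2  | Frank | 1440.88
3  | Alice | 256.57 
4  | Alice | 1507.28
5  | Carol | 1336.34
6  | Carol | 232.49 
7  | Alice | 1546.79
8  | Alice | 822.71 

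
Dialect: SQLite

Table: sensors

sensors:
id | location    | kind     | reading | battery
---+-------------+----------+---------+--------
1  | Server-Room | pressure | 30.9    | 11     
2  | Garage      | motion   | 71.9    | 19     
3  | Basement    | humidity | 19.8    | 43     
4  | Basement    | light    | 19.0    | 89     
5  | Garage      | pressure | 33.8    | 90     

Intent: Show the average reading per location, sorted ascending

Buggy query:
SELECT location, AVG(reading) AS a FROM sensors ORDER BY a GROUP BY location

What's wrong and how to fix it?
Bug: GROUP BY must precede ORDER BY

Fix: Move ORDER BY to the end, after GROUP BY

Corrected query:
SELECT location, AVG(reading) AS a FROM sensors GROUP BY location ORDER BY a

Result:
location    | a    
------------+------
Basement    | 19.4 
Server-Room | 30.9 
Garage      | 52.85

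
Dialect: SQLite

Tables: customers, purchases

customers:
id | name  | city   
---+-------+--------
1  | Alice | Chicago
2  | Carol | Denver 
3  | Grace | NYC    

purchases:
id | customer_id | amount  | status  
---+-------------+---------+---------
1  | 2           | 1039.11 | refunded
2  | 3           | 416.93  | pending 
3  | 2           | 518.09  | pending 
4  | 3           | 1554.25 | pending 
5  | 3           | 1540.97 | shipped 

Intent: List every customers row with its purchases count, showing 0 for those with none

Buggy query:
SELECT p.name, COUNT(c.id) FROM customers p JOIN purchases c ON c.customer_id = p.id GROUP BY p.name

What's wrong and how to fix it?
Bug: An inner join excludes parents with zero children

Fix: Switch to LEFT JOIN to retain unmatched parent rows

Corrected query:
SELECT p.name, COUNT(c.id) FROM customers p LEFT JOIN purchases c ON c.customer_id = p.id GROUP BY p.name

Result:
name  | COUNT(c.id)
------+------------
Alice | 0          
Carol | 2          
Grace | 3          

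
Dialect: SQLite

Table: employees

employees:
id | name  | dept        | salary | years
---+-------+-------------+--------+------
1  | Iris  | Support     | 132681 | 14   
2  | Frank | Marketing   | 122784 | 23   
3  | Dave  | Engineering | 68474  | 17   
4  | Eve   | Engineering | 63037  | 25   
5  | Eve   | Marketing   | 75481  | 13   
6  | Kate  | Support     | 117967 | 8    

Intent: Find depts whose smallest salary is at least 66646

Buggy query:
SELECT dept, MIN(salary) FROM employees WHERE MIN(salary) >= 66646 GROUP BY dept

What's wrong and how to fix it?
Bug: MIN() in WHERE is a misuse of aggregate

Fix: Use HAVING for the per-group MIN condition

Corrected query:
SELECT dept, MIN(salary) FROM employees GROUP BY dept HAVING MIN(salary) >= 66646

Result:
dept      | MIN(salary)
----------+------------
Marketing | 75481      
Support   | 117967     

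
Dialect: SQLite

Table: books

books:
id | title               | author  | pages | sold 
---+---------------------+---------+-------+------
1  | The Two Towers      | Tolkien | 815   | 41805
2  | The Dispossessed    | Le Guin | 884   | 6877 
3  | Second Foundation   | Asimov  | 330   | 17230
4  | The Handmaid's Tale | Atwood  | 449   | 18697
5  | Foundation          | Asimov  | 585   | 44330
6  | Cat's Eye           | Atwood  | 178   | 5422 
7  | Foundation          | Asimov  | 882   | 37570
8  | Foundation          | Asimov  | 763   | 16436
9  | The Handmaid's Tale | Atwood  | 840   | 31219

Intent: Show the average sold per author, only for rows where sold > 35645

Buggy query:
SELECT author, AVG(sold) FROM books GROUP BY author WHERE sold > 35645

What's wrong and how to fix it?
Bug: Row-level WHERE must come before GROUP BY in the clause order

Fix: Move the WHERE clause before GROUP BY

Corrected query:
SELECT author, AVG(sold) FROM books WHERE sold > 35645 GROUP BY author

Result:
author  | AVG(sold)
--------+----------
Asimov  | 40950    
Tolkien | 41805    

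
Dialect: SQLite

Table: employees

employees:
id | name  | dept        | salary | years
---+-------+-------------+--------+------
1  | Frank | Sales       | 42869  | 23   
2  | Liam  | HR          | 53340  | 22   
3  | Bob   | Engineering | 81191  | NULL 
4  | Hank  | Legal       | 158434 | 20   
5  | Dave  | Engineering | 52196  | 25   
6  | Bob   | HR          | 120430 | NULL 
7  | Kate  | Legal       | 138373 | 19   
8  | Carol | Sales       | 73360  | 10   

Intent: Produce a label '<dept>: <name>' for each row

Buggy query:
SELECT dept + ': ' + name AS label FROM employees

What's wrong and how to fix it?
Bug: '+' is numeric addition; on text columns SQLite converts them to 0 instead of concatenating

Fix: Use the || operator for string concatenation

Corrected query:
SELECT dept || ': ' || name AS label FROM employees

Result:
label            
-----------------
Sales: Frank     
HR: Liam         
Engineering: Bob 
Legal: Hank      
Engineering: Dave
HR: Bob          
Legal: Kate      
Sales: Carol     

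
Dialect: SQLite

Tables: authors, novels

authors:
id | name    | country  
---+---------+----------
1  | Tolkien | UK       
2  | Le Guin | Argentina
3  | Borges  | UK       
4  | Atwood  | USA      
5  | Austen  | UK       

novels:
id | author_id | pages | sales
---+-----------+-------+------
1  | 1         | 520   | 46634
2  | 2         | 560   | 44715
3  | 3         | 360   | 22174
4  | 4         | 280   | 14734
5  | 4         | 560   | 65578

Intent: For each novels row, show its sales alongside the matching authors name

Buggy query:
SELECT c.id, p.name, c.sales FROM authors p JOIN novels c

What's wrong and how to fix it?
Bug: Missing join condition: each novels row is matched to all authors rows instead of just its own

Fix: Specify the join condition linking the foreign key to the parent id

Corrected query:
SELECT c.id, p.name, c.sales FROM authors p JOIN novels c ON c.author_id = p.id

Result:
id | name    | sales
---+---------+------
1  | Tolkien | 46634
2  | Le Guin | 44715
3  | Borges  | 22174
4  | Atwood  | 14734
5  | Atwood  | 65578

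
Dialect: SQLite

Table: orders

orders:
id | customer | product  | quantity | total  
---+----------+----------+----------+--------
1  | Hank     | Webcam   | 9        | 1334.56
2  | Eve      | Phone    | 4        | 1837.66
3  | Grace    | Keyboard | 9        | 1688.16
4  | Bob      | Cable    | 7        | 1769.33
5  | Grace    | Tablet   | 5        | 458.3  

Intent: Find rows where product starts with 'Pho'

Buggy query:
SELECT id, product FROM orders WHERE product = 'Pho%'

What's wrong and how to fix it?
Bug: '=' compares the literal string including the % character; pattern matching needs LIKE

Fix: Replace '=' with LIKE so 'Pho%' is treated as a pattern

Corrected query:
SELECT id, product FROM orders WHERE product LIKE 'Pho%'

Result:
id | product
---+--------
2  | Phone  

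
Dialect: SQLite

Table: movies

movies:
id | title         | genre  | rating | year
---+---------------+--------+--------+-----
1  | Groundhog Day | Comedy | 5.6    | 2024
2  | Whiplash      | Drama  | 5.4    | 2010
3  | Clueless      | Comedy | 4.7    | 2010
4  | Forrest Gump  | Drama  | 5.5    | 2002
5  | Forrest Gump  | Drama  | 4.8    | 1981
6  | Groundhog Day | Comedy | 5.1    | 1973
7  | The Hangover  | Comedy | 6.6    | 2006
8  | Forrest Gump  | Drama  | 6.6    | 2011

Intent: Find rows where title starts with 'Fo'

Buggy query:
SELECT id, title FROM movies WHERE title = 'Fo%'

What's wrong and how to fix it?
Bug: Wildcards only work with LIKE; '=' treats '%' as a literal character

Fix: Replace '=' with LIKE so 'Fo%' is treated as a pattern

Corrected query:
SELECT id, title FROM movies WHERE title LIKE 'Fo%'

Result:
id | title       
---+-------------
4  | Forrest Gump
5  | Forrest Gump
8  | Forrest Gump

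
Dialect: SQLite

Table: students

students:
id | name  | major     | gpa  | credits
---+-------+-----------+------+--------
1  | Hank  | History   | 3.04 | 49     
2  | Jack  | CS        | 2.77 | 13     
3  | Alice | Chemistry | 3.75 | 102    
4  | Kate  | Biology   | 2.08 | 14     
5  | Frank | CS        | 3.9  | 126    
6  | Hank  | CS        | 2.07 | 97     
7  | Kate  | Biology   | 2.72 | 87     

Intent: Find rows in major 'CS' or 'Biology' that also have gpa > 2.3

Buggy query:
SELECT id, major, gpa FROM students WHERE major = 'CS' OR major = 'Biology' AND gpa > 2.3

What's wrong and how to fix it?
Bug: AND binds tighter than OR, so this parses as major = 'CS' OR (major = 'Biology' AND gpa > 2.3)

Fix: Group the OR with parentheses (or use IN), then AND the threshold

Corrected query:
SELECT id, major, gpa FROM students WHERE (major = 'CS' OR major = 'Biology') AND gpa > 2.3

Result:
id | major   | gpa 
---+---------+-----
2  | CS      | 2.77
5  | CS      | 3.9 
7  | Biology | 2.72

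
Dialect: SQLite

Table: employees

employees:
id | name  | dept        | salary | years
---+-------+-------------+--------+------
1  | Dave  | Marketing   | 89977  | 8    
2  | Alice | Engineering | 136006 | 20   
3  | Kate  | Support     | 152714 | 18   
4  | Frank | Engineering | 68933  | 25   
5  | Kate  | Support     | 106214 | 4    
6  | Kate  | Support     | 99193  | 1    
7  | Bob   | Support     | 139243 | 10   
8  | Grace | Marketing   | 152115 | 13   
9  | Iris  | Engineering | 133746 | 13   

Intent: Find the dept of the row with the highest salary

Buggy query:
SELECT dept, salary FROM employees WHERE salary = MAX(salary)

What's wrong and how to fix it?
Bug: MAX(salary) is an aggregate and cannot be used directly in WHERE

Fix: Wrap MAX in a scalar subquery so WHERE compares against a single value

Corrected query:
SELECT dept, salary FROM employees WHERE salary = (SELECT MAX(salary) FROM employees)

Result:
dept    | salary
--------+-------
Support | 152714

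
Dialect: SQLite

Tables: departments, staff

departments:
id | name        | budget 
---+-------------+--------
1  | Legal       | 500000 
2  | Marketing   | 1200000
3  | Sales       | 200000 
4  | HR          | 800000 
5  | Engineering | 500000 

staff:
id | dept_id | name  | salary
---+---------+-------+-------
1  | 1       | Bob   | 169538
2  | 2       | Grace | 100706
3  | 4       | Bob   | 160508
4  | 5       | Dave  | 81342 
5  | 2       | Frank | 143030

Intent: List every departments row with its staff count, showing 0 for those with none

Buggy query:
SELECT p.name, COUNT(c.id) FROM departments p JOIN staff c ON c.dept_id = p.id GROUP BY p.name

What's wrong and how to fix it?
Bug: An inner join excludes parents with zero children

Fix: Use LEFT JOIN so parents without children still appear (COUNT(c.id) gives 0)

Corrected query:
SELECT p.name, COUNT(c.id) FROM departments p LEFT JOIN staff c ON c.dept_id = p.id GROUP BY p.name

Result:
name        | COUNT(c.id)
------------+------------
Engineering | 1          
HR          | 1          
Legal       | 1          
Marketing   | 2          
Sales       | 0          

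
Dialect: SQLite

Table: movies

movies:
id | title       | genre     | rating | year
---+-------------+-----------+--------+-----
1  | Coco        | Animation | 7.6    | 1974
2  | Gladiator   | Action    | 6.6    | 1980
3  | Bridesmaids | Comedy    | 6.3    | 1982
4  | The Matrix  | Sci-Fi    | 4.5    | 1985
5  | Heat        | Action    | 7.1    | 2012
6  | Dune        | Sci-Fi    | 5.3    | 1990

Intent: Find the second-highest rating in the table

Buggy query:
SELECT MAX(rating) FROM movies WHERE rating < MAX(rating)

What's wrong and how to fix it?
Bug: The inner MAX is an aggregate inside WHERE, which is not allowed

Fix: Compute the overall MAX in a subquery, then take MAX of rows below it

Corrected query:
SELECT MAX(rating) FROM movies WHERE rating < (SELECT MAX(rating) FROM movies)

Result:
MAX(rating)
-----------
7.1        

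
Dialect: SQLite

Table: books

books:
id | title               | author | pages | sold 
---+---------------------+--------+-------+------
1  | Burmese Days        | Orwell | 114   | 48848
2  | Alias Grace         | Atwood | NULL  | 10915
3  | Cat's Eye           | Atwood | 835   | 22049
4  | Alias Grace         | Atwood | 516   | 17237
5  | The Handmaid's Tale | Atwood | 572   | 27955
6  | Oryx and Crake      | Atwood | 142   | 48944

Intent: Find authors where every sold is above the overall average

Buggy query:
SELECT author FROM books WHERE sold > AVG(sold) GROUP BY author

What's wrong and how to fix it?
Bug: AVG() is an aggregate; it can't sit directly in WHERE

Fix: Compute the overall average in a scalar subquery and compare each group's MIN against it in HAVING

Corrected query:
SELECT author FROM books GROUP BY author HAVING MIN(sold) > (SELECT AVG(sold) FROM books)

Result:
author
------
Orwell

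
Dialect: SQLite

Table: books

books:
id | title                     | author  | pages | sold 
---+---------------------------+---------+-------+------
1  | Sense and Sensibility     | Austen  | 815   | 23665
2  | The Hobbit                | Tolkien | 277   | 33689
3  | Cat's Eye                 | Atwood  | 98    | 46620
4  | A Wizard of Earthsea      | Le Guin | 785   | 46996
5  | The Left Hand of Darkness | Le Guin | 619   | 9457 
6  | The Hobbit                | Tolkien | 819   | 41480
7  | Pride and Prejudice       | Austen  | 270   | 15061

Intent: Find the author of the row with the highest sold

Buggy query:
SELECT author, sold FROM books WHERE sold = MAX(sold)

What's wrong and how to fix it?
Bug: WHERE is evaluated per row; an aggregate over the whole table isn't defined there

Fix: Wrap MAX in a scalar subquery so WHERE compares against a single value

Corrected query:
SELECT author, sold FROM books WHERE sold = (SELECT MAX(sold) FROM books)

Result:
author  | sold 
--------+------
Le Guin | 46996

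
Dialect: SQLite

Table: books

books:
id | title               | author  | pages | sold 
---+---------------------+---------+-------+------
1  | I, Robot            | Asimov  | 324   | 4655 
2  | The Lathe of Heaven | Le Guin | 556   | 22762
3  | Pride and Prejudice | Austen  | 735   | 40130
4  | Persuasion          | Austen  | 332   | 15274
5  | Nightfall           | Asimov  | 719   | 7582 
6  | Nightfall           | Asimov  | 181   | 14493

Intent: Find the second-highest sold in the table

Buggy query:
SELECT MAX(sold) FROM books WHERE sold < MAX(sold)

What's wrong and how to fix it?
Bug: MAX(sold) on the right of the comparison is an aggregate-in-WHERE error

Fix: Compute the overall MAX in a subquery, then take MAX of rows below it

Corrected query:
SELECT MAX(sold) FROM books WHERE sold < (SELECT MAX(sold) FROM books)

Result:
MAX(sold)
---------
22762    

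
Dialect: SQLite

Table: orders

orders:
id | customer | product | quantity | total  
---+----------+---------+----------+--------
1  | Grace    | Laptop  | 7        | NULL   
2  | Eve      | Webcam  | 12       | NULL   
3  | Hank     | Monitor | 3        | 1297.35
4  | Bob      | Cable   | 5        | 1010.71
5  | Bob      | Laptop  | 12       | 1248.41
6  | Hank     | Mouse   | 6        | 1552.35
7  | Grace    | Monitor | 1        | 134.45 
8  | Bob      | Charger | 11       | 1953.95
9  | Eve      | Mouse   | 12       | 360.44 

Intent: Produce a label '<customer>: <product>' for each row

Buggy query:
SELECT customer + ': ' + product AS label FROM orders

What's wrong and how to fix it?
Bug: SQLite uses || for string concatenation; + coerces text to numbers (yielding 0)

Fix: Replace + with || to concatenate text

Corrected query:
SELECT customer || ': ' || product AS label FROM orders

Result:
label         
--------------
Grace: Laptop 
Eve: Webcam   
Hank: Monitor 
Bob: Cable    
Bob: Laptop   
Hank: Mouse   
Grace: Monitor
Bob: Charger  
Eve: Mouse    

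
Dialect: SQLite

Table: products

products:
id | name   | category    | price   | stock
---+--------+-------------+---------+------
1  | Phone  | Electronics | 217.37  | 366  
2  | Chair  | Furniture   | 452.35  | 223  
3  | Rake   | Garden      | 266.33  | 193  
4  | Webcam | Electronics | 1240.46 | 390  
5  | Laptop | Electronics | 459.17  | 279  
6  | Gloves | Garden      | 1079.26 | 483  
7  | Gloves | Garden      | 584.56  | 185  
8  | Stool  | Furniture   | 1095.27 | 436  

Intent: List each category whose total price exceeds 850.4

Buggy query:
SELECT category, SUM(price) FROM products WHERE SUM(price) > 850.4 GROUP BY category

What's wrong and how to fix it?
Bug: Aggregate functions cannot appear in a WHERE clause

Fix: Move the aggregate condition to a HAVING clause

Corrected query:
SELECT category, SUM(price) FROM products GROUP BY category HAVING SUM(price) > 850.4

Result:
category    | SUM(price)
------------+-----------
Electronics | 1917      
Furniture   | 1547.62   
Garden      | 1930.15   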